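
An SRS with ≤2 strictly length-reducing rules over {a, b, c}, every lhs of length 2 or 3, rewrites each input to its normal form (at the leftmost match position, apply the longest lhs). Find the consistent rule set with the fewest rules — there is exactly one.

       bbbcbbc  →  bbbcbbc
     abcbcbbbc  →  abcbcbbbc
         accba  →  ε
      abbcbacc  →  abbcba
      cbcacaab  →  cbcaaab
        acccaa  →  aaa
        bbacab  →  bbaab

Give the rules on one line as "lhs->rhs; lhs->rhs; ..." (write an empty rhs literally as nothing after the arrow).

  | bbbcbbc
  | abcbcbbbc
  | accba => acba => aba => ε
  | abbcbacc => abbcbac => abbcba

aba->; ac->a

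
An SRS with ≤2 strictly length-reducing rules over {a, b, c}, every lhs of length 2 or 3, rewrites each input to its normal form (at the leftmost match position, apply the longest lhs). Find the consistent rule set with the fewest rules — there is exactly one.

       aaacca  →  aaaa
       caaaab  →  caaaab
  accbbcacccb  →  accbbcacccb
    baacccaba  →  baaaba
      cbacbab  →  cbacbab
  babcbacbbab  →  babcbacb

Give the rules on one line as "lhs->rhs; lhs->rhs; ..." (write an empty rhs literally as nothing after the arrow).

  | aaacca => aaaca => aaaa
  | caaaab
  | accbbcacccb
  | baacccaba => baaccaba => baacaba => baaaba

aac->aa; bba->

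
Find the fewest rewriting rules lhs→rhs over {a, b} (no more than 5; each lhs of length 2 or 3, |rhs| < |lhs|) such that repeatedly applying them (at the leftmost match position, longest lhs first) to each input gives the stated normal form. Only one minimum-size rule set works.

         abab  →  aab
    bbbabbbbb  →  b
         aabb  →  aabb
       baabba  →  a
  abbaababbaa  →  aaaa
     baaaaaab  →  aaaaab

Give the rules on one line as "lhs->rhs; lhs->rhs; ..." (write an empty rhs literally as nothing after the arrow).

  | abab => aab
  | bbbabbbbb => babbbbb => bbbbb => bbb => b
  | aabb
  | baabba => abba => a

aba->aa; ba->; bba->; bbb->b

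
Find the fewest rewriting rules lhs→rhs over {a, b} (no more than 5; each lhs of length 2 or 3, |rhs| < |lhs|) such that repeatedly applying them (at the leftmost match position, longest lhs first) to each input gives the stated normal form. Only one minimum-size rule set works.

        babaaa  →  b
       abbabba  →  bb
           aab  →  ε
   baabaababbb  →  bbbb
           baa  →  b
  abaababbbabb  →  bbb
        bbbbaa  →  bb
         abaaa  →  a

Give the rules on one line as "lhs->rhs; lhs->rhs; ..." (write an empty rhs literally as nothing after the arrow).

  | babaaa => bbaaa => baa => ba => b
  | abbabba => babba => bbba => bb
  | aab => ab => ε
  | baabaababbb => babaababbb => bbaababbb => bababbb => bbabbb => bbbb

aa->a; ab->; ba->b; bba->b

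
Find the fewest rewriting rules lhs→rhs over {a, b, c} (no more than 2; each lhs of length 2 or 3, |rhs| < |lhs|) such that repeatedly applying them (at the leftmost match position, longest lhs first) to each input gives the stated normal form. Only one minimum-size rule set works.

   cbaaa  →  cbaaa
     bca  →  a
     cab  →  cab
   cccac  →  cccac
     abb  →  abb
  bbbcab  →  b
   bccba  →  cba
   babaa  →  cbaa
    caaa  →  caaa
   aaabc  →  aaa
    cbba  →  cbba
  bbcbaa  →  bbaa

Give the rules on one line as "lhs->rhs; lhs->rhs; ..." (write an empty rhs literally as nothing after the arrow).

  | cbaaa
  | bca => a
  | cab
  | cccac

bab->cb; bc->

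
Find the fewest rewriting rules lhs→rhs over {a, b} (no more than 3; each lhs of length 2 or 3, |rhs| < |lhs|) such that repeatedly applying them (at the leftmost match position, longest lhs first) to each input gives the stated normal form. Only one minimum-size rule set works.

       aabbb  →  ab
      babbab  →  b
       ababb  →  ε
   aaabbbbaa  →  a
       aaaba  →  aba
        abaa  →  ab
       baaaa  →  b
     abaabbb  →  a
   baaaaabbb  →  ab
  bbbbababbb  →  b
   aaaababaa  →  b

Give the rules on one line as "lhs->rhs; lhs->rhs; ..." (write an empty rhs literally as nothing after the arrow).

  | aabbb => bbb => ab
  | babbab => bbab => aab => b
  | ababb => abb => aa => ε
  | aaabbbbaa => abbbbaa => aabbaa => bbaa => aaa => a

aa->; bab->b; bb->a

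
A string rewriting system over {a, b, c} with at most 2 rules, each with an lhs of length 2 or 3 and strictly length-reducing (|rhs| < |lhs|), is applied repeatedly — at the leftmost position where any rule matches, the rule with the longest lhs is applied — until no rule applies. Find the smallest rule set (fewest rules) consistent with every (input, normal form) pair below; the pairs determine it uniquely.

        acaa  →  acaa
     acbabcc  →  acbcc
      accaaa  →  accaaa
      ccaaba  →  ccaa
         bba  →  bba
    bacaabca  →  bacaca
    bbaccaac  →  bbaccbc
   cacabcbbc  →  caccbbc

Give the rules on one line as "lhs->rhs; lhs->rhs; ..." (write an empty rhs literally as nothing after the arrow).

  | acaa
  | acbabcc => acbcc
  | accaaa
  | ccaaba => ccaa

aac->bc; ab->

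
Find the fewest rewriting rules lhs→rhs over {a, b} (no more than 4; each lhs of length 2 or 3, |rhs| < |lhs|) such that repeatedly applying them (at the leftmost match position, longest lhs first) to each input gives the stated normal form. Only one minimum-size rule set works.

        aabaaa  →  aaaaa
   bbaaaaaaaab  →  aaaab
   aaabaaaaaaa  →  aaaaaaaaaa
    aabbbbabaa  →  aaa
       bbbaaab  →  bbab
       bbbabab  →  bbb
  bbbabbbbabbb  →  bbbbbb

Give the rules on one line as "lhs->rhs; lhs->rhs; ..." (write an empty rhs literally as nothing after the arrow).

aba->aa; abb->; baa->

  | aabaaa => aaaaa
  | bbaaaaaaaab => baaaaaab => aaaab
  | aaabaaaaaaa => aaaaaaaaaa
  | aabbbbabaa => abbabaa => abaa => aaa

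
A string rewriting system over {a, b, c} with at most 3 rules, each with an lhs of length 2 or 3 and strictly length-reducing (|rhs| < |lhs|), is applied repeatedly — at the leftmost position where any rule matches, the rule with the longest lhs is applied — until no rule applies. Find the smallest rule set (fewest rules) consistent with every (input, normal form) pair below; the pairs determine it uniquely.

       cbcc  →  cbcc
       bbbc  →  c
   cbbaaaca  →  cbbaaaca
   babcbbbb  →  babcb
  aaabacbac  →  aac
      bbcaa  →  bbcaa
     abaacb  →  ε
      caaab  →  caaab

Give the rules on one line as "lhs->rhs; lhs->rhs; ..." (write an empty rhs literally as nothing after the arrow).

  | cbcc
  | bbbc => c
  | cbbaaaca
  | babcbbbb => babcb

aba->; acb->; bbb->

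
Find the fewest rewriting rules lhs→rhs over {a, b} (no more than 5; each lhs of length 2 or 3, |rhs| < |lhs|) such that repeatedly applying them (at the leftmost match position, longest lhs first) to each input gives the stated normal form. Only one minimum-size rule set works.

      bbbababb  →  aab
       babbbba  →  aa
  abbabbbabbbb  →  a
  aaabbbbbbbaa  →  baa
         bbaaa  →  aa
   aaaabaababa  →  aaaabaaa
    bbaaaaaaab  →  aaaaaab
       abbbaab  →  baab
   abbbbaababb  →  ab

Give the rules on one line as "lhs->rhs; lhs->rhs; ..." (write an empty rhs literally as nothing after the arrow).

  | bbbababb => aababb => aab
  | babbbba => bbba => aa
  | abbabbbabbbb => abbbabbbb => babbbb => bbb => a
  | aaabbbbbbbaa => aabbbbbaa => abbbaa => baa

abb->; bab->; bba->; bbb->a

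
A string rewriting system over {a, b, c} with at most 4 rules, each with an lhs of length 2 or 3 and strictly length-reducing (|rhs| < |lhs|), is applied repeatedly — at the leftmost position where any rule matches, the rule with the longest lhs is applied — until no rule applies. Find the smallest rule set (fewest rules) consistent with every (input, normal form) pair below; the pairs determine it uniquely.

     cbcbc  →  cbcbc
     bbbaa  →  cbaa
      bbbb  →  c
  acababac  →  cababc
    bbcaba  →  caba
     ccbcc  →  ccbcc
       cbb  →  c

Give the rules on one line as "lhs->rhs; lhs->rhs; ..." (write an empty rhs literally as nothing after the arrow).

ac->c; bb->; bbb->cb

  | cbcbc
  | bbbaa => cbaa
  | bbbb => cbb => c
  | acababac => cababac => cababc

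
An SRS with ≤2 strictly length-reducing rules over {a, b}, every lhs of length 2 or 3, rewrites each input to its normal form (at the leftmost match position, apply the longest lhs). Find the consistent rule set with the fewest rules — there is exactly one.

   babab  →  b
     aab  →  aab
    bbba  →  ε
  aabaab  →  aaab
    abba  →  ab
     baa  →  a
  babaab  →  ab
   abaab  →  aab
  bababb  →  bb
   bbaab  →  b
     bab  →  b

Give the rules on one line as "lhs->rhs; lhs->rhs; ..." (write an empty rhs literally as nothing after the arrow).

ba->; bbb->b

  | babab => bab => b
  | aab
  | bbba => ba => ε
  | aabaab => aaab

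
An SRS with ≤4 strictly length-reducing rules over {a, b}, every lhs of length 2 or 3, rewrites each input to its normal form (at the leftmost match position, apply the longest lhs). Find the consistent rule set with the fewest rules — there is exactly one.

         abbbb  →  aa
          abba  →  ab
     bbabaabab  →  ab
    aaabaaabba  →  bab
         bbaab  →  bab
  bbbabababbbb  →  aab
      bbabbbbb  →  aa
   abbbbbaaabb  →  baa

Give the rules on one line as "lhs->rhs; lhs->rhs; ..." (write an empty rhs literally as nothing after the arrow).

  | abbbb => aabb => aaa => aa
  | abba => ab
  | bbabaabab => bbaabab => babab => bbb => ab
  | aaabaaabba => aabaaabba => abaabba => babba => bab

aaa->aa; aba->b; bb->a; bba->b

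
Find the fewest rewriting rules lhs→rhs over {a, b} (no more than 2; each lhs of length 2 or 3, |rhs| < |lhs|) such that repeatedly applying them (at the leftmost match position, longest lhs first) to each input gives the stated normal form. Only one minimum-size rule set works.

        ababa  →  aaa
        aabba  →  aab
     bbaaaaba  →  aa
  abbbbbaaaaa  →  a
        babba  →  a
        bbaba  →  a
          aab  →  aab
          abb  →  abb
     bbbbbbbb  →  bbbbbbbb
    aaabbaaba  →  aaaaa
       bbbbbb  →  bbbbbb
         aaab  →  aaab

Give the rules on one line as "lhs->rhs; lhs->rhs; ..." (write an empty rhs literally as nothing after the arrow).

ba->; bab->a

  | ababa => aaa
  | aabba => aab
  | bbaaaaba => baaaba => aaba => aa
  | abbbbbaaaaa => abbbbaaaa => abbbaaa => abbaa => aba => a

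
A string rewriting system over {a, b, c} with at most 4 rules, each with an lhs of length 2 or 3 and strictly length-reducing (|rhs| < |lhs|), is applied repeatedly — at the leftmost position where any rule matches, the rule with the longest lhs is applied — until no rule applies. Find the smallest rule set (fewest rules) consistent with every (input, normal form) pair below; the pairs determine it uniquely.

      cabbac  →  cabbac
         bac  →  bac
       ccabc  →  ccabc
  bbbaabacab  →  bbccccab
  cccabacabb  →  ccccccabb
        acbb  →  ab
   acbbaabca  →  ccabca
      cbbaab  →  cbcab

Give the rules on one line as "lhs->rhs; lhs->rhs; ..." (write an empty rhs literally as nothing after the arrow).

aba->cc; acb->a; baa->ca

  | cabbac
  | bac
  | ccabc
  | bbbaabacab => bbcabacab => bbccccab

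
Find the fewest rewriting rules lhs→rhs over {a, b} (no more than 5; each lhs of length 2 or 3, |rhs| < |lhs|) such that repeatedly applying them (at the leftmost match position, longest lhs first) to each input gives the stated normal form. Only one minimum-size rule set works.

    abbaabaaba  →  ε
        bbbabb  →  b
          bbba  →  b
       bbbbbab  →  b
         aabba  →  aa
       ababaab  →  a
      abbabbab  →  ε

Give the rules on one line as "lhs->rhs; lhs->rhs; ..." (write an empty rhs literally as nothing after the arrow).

aaa->b; ab->; abb->ab; bba->ab

  | abbaabaaba => abaabaaba => aabaaba => aaaba => bba => ab => ε
  | bbbabb => babbb => babb => bab => b
  | bbba => bab => b
  | bbbbbab => bbbabb => babbb => babb => bab => b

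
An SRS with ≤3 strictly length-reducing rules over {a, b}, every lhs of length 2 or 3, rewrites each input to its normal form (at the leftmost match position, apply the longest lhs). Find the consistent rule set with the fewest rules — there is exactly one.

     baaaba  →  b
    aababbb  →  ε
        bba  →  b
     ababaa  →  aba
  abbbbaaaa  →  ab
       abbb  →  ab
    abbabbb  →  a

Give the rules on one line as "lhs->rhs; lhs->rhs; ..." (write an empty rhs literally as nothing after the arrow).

aa->b; bb->; bba->b

  | baaaba => bbaba => bba => b
  | aababbb => bbabbb => bbbb => bb => ε
  | bba => b
  | ababaa => ababb => aba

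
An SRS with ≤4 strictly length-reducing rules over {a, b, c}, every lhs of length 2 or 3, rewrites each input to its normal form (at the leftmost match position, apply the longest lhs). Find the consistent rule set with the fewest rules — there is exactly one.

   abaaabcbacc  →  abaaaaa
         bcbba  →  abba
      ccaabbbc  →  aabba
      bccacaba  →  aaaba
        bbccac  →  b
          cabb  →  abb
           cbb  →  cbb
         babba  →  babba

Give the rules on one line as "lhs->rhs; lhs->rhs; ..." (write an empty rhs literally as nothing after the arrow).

  | abaaabcbacc => abaaaabacc => abaaaabc => abaaaaa
  | bcbba => abba
  | ccaabbbc => caabbbc => aabbbc => aabba
  | bccacaba => acacaba => aacaba => aaaba

bac->b; bc->a; ca->a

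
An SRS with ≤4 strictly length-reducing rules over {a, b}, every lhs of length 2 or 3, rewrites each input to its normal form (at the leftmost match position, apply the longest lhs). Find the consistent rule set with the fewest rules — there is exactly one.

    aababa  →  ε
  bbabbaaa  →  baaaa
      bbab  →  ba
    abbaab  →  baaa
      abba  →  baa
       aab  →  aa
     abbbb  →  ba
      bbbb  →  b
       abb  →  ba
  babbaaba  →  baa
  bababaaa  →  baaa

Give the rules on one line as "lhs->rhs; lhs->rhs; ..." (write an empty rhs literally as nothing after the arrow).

  | aababa => aba => ε
  | bbabbaaa => babbaaa => bbaaaa => baaaa
  | bbab => bab => ba
  | abbaab => baaab => baaa

ab->a; aba->; abb->ba; bb->b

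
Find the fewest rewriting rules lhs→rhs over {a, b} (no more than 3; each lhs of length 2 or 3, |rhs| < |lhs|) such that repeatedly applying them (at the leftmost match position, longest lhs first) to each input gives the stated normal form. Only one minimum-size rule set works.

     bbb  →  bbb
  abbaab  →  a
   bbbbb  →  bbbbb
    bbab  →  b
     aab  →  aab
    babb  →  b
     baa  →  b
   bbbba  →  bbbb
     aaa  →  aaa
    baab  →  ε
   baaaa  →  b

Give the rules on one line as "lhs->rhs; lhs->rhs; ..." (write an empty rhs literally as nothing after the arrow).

abb->ab; ba->b; bab->

  | bbb
  | abbaab => abaab => abab => a
  | bbbbb
  | bbab => b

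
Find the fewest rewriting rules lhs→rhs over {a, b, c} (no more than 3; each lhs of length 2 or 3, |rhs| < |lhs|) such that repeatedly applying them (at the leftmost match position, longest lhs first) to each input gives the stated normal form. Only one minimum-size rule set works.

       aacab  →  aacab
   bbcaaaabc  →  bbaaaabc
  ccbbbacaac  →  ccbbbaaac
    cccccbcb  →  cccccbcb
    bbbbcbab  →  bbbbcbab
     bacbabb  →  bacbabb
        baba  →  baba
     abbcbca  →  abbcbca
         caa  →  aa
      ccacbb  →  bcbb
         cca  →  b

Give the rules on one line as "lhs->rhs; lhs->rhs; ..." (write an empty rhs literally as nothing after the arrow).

caa->aa; cca->b

  | aacab
  | bbcaaaabc => bbaaaabc
  | ccbbbacaac => ccbbbaaac
  | cccccbcb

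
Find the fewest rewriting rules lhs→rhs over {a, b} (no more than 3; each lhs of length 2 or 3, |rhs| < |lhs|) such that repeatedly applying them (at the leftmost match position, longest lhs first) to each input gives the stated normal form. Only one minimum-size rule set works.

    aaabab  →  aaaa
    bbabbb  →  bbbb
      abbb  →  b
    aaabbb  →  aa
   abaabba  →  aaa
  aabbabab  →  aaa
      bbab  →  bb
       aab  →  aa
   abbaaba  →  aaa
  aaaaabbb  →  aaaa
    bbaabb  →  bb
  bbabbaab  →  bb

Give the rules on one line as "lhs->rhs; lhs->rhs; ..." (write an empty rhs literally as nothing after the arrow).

ab->a; abb->; ba->

  | aaabab => aaaab => aaaa
  | bbabbb => bbbb
  | abbb => b
  | aaabbb => aab => aa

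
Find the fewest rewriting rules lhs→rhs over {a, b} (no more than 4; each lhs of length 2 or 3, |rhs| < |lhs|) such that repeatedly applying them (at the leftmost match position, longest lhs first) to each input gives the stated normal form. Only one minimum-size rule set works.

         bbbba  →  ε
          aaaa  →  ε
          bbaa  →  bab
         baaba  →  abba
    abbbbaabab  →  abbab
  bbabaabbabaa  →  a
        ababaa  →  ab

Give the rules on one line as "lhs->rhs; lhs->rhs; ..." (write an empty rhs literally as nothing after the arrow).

aa->; aba->aa; baa->ab; bbb->a

  | bbbba => aba => aa => ε
  | aaaa => aa => ε
  | bbaa => bab
  | baaba => abba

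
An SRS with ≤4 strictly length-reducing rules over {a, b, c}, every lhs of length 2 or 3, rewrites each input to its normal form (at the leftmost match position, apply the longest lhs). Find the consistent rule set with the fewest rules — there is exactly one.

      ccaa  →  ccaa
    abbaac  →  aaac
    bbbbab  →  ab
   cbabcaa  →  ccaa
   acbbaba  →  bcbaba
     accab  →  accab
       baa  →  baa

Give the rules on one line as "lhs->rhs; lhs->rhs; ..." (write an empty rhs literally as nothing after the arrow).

abc->bc; acb->bc; bb->

  | ccaa
  | abbaac => aaac
  | bbbbab => bbab => ab
  | cbabcaa => cbbcaa => ccaa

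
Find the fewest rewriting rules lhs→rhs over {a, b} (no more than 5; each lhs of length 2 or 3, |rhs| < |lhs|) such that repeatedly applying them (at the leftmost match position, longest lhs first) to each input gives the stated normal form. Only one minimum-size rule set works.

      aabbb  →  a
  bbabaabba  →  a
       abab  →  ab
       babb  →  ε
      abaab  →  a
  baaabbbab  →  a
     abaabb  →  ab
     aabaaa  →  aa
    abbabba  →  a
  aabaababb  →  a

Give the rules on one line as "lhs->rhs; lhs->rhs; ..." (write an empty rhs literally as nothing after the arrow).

  | aabbb => abb => a
  | bbabaabba => abaabba => aabba => aba => a
  | abab => ab
  | babb => bb => ε

aaa->a; aab->a; ba->; bb->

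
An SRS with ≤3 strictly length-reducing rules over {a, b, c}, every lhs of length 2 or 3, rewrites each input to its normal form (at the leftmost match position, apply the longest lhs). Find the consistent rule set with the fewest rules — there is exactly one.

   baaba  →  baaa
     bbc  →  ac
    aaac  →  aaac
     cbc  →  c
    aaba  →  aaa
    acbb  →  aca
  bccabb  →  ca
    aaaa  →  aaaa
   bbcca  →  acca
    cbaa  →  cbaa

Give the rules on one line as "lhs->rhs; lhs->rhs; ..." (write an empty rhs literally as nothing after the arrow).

ab->a; bb->a; bc->

  | baaba => baaa
  | bbc => ac
  | aaac
  | cbc => c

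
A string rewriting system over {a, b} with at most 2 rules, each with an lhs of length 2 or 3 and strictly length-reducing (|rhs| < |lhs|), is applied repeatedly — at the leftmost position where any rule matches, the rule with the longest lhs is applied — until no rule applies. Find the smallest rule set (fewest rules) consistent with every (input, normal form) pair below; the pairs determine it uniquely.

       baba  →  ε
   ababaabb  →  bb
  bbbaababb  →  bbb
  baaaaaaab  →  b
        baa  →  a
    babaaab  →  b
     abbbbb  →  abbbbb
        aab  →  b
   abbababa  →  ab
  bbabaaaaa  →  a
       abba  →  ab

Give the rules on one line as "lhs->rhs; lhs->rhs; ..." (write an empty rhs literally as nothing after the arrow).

aa->; ba->

  | baba => ba => ε
  | ababaabb => abaabb => aabb => bb
  | bbbaababb => bbababb => bbabb => bbb
  | baaaaaaab => aaaaaab => aaaab => aab => b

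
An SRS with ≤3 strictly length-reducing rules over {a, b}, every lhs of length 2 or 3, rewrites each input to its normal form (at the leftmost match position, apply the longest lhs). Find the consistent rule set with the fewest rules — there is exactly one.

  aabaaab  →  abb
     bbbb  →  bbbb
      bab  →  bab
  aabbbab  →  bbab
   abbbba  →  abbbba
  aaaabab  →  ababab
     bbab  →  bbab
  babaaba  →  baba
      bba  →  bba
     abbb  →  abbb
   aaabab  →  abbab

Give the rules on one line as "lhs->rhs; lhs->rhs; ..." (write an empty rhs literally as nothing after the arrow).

  | aabaaab => aaab => abb
  | bbbb
  | bab
  | aabbbab => bbab

aaa->ab; aab->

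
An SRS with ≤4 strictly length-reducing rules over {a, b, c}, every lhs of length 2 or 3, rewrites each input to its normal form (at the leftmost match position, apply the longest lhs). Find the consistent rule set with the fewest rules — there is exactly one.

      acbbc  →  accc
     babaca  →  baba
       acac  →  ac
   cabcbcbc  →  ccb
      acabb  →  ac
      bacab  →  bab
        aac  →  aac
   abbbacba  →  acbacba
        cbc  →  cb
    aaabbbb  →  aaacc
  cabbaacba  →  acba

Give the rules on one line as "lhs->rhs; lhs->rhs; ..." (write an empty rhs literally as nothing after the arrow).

bb->c; bc->b; ca->

  | acbbc => accc
  | babaca => baba
  | acac => ac
  | cabcbcbc => bcbcbc => bbcbc => ccbc => ccb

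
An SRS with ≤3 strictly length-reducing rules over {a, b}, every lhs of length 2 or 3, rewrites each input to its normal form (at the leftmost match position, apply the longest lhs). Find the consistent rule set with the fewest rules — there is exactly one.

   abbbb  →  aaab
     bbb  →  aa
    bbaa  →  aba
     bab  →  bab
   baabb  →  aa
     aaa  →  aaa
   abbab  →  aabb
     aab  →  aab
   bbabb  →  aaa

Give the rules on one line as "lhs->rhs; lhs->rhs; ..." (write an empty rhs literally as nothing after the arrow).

  | abbbb => aaab
  | bbb => aa
  | bbaa => aba
  | bab

baa->b; bba->ab; bbb->aa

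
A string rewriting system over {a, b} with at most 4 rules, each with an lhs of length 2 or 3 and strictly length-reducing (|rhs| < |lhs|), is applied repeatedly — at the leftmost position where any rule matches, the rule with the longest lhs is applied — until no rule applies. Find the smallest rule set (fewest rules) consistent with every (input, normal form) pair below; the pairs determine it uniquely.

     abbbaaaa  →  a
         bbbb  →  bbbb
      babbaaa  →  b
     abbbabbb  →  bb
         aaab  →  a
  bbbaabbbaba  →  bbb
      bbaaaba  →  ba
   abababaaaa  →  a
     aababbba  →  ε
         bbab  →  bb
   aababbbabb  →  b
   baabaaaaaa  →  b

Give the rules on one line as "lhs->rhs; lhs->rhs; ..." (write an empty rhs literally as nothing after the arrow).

aa->; aab->; ab->a; bba->b

  | abbbaaaa => abbaaaa => abaaaa => aaaaa => aaa => a
  | bbbb
  | babbaaa => babaaa => baaaa => baa => b
  | abbbabbb => abbabbb => ababbb => aabbb => bb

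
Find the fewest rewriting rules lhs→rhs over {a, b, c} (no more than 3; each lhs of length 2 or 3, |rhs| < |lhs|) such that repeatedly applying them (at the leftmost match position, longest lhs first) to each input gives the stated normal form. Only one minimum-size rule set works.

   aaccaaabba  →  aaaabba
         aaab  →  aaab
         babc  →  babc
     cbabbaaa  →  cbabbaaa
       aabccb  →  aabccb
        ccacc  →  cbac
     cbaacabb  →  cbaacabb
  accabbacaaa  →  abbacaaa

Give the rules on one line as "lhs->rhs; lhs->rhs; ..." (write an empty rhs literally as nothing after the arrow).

  | aaccaaabba => aaaabba
  | aaab
  | babc
  | cbabbaaa

acc->; cac->ba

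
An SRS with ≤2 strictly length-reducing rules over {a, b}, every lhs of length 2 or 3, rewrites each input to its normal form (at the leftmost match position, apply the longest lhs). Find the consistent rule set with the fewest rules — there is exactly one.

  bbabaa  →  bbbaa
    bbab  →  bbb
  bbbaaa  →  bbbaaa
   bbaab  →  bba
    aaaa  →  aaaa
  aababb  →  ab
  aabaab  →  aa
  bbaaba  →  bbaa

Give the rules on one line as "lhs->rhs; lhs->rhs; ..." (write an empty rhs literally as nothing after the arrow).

aab->a; bab->bb

  | bbabaa => bbbaa
  | bbab => bbb
  | bbbaaa
  | bbaab => bba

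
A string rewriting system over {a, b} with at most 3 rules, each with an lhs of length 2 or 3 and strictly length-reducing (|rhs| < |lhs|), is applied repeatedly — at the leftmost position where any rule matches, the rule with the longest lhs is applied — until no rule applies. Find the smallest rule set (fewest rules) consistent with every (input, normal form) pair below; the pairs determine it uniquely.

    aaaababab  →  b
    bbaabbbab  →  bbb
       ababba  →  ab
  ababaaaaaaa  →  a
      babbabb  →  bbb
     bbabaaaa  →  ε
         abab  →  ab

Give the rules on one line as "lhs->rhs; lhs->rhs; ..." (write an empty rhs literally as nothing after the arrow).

aa->; ba->

  | aaaababab => aababab => babab => bab => b
  | bbaabbbab => babbbab => bbbab => bbb
  | ababba => abba => ab
  | ababaaaaaaa => abaaaaaaa => aaaaaaa => aaaaa => aaa => a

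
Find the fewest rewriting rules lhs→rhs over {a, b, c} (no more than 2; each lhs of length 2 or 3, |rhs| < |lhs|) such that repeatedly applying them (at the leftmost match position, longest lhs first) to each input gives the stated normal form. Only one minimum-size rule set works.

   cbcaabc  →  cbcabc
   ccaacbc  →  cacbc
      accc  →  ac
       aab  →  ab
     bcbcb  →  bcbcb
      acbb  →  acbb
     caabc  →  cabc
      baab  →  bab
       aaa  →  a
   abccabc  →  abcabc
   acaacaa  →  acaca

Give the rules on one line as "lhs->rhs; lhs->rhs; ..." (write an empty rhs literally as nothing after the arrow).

  | cbcaabc => cbcabc
  | ccaacbc => caacbc => cacbc
  | accc => acc => ac
  | aab => ab

aa->a; cc->c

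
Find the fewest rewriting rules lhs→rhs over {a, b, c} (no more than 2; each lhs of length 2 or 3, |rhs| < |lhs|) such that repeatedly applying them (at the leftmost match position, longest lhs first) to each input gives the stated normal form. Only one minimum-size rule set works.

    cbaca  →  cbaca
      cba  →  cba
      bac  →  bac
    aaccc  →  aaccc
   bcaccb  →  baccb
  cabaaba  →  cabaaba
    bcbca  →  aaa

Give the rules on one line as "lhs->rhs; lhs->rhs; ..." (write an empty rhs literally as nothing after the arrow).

bbc->aa; bc->b

  | cbaca
  | cba
  | bac
  | aaccc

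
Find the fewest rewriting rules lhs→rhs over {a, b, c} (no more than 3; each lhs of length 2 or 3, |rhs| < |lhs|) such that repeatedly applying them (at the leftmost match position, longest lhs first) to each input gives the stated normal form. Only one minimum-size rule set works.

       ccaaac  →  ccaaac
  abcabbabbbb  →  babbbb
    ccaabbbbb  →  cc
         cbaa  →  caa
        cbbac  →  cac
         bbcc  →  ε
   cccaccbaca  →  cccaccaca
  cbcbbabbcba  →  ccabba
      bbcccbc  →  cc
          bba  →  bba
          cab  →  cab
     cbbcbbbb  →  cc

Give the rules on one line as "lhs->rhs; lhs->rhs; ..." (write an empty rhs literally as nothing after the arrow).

aab->; bc->; cb->c

  | ccaaac
  | abcabbabbbb => aabbabbbb => babbbb
  | ccaabbbbb => ccbbbb => ccbbb => ccbb => ccb => cc
  | cbaa => caa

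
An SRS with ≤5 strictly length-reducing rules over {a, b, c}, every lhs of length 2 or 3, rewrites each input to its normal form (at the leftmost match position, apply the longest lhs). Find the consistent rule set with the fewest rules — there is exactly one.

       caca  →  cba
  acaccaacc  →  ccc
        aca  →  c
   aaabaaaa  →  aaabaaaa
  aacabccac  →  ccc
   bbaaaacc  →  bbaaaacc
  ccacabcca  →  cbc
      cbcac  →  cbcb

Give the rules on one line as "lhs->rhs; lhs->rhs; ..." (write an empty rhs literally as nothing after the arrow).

aca->c; acb->c; cac->cb; cca->c

  | caca => cba
  | acaccaacc => cccaacc => ccacc => ccc
  | aca => c
  | aaabaaaa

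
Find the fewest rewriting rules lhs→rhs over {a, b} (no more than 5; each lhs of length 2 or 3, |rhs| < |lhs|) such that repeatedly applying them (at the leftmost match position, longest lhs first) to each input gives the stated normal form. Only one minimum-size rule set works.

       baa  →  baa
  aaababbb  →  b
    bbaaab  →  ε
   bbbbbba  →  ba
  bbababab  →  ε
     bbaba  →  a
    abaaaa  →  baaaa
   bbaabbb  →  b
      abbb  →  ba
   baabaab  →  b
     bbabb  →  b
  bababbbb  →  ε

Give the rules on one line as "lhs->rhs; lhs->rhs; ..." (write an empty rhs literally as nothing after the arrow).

ab->b; bab->; bb->b; bbb->ba

  | baa
  | aaababbb => aababbb => ababbb => babbb => bb => b
  | bbaaab => baaab => baab => bab => ε
  | bbbbbba => babbba => bba => ba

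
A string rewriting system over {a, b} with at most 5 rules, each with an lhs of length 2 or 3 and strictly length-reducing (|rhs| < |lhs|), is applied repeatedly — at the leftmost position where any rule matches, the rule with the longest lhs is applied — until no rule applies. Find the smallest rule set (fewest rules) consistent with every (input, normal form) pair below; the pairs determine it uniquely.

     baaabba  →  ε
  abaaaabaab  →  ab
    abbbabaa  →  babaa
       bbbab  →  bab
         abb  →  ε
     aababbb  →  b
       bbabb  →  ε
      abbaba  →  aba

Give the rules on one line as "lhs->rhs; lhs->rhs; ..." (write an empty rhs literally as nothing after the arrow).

  | baaabba => babbba => bba => ε
  | abaaaabaab => abaabbaab => abbbbaab => bbaab => ab
  | abbbabaa => babaa
  | bbbab => bab

aab->bb; abb->; bb->; bba->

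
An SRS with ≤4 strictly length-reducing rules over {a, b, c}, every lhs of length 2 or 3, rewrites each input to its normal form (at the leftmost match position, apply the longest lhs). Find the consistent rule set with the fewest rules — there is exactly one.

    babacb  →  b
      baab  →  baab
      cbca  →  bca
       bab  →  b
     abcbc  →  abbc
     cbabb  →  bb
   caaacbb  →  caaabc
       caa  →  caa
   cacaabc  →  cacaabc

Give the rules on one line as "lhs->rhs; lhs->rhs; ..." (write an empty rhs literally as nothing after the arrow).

  | babacb => bacb => bab => b
  | baab
  | cbca => bca
  | bab => b

bab->b; cb->b; cbb->bc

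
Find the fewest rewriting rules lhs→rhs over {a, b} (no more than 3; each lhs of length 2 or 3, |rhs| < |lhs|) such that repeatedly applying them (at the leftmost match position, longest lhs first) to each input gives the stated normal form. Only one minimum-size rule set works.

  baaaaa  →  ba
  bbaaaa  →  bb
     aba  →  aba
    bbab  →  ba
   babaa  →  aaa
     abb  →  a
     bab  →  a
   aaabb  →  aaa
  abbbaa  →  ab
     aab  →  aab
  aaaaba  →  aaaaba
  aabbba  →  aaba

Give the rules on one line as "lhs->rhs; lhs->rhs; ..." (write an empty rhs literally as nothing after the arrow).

  | baaaaa => baaa => ba
  | bbaaaa => bbaa => bb
  | aba
  | bbab => ba

abb->a; baa->b; bab->a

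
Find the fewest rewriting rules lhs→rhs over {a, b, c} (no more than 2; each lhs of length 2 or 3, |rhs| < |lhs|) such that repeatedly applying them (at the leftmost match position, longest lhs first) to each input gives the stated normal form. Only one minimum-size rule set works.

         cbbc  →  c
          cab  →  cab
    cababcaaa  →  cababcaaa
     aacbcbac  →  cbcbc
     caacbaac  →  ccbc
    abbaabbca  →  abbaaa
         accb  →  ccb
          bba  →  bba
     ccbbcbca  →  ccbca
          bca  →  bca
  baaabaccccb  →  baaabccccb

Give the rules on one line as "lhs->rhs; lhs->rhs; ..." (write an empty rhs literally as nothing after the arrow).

  | cbbc => c
  | cab
  | cababcaaa
  | aacbcbac => acbcbac => cbcbac => cbcbc

ac->c; bbc->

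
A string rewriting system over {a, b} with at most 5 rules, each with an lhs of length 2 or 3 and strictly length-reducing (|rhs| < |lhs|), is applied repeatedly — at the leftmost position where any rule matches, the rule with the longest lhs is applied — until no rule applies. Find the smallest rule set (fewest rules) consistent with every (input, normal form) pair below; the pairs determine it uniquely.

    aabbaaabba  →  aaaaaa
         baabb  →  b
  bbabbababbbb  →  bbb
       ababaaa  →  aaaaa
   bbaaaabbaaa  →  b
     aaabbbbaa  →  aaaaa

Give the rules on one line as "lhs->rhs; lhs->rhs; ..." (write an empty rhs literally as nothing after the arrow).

ab->a; ba->; baa->ba; bab->

  | aabbaaabba => aabaaabba => aaaaabba => aaaaaba => aaaaaa
  | baabb => babb => b
  | bbabbababbbb => bbababbbb => babbbb => bbb
  | ababaaa => aabaaa => aaaaa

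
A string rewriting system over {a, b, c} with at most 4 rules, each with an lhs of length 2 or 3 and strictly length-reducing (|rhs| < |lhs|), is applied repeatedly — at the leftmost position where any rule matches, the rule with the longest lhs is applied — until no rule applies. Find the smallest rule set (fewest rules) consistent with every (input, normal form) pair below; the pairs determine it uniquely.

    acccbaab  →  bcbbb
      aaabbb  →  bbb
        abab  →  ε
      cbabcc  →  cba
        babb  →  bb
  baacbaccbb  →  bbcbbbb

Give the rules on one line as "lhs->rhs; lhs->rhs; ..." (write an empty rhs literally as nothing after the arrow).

aa->b; ab->; cc->a

  | acccbaab => aacbaab => bcbaab => bcbbb
  | aaabbb => babbb => bbb
  | abab => ab => ε
  | cbabcc => cbcc => cba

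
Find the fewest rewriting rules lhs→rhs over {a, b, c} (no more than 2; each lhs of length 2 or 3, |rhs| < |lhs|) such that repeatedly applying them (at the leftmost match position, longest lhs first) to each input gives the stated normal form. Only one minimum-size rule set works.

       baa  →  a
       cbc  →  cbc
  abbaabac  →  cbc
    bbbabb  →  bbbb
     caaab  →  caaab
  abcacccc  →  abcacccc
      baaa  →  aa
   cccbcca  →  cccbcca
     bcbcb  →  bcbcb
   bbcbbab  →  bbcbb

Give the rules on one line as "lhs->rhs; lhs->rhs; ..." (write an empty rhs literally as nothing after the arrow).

  | baa => a
  | cbc
  | abbaabac => ababac => cbbac => cbc
  | bbbabb => bbbb

aba->cb; ba->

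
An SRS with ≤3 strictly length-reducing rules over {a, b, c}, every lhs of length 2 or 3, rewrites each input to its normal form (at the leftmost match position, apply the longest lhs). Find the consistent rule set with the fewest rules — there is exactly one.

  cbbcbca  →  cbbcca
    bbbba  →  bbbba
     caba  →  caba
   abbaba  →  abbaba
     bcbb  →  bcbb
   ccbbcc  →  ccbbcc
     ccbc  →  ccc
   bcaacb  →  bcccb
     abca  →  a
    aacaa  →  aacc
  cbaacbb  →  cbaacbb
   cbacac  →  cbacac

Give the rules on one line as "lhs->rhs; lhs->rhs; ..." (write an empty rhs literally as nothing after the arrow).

  | cbbcbca => cbbcca
  | bbbba
  | caba
  | abbaba

abc->; caa->cc; cbc->cc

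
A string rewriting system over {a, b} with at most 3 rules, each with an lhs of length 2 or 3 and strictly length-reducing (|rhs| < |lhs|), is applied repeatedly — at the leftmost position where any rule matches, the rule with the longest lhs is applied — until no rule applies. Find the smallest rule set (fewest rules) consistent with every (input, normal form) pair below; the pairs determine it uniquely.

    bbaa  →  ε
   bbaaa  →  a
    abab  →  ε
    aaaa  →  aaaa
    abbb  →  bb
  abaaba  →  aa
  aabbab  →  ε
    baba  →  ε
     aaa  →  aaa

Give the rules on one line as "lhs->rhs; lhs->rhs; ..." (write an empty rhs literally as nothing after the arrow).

  | bbaa => ba => ε
  | bbaaa => baa => a
  | abab => ab => ε
  | aaaa

ab->; ba->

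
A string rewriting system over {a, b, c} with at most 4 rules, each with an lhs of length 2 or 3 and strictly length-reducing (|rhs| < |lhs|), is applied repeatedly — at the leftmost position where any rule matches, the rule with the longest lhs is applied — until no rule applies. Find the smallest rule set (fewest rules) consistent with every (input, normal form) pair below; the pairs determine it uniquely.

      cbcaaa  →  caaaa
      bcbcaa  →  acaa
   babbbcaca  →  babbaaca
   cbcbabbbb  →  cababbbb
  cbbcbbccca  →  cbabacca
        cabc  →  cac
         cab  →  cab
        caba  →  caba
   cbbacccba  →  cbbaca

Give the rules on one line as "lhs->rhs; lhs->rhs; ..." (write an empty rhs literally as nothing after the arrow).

  | cbcaaa => caaaa
  | bcbcaa => abcaa => acaa
  | babbbcaca => babbaaca
  | cbcbabbbb => cababbbb

abc->ac; bc->a; ccb->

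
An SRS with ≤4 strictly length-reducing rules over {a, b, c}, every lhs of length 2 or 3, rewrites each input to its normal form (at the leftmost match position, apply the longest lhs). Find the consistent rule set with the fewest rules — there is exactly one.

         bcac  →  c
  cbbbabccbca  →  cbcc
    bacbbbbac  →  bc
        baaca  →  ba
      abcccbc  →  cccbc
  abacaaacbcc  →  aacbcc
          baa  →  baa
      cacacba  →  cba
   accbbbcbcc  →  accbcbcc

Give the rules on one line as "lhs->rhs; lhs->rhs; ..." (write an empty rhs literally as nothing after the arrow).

ab->; bb->; ca->b

  | bcac => bbc => c
  | cbbbabccbca => cbabccbca => cbccbca => cbccbb => cbcc
  | bacbbbbac => bacbbac => bacac => babc => bc
  | baaca => baab => ba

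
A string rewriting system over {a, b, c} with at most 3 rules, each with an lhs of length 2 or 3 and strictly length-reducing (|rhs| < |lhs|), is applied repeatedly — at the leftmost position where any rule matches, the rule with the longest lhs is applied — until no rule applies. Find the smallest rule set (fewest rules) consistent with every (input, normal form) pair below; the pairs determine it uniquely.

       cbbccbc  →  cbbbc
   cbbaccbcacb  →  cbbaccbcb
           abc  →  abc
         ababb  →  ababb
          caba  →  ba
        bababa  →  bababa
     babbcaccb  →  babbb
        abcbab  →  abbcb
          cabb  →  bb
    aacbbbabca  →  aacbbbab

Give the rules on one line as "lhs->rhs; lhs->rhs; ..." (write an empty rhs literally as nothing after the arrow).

bcc->b; ca->; cba->bc

  | cbbccbc => cbbbc
  | cbbaccbcacb => cbbaccbcb
  | abc
  | ababb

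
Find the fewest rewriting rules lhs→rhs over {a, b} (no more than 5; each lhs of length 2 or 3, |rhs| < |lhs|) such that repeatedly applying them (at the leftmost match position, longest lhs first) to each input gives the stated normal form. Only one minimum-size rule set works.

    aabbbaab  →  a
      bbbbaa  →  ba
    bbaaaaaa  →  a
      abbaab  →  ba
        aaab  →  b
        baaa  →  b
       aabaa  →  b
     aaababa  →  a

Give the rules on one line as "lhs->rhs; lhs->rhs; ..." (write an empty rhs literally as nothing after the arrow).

  | aabbbaab => aabbaab => aabaab => abab => bb => a
  | bbbbaa => abbaa => abaa => ba
  | bbaaaaaa => aaaaaaa => aaaa => a
  | abbaab => abaab => bab => ba

aaa->; ab->a; aba->b; bb->a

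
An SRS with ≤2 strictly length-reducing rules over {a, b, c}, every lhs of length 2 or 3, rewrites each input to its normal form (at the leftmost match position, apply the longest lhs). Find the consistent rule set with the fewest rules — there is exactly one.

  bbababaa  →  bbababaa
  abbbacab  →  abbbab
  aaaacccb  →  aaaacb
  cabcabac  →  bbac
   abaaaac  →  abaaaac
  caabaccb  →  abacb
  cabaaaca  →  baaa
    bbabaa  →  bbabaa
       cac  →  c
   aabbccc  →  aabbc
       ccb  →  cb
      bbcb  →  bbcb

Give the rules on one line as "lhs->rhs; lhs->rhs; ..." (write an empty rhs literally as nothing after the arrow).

  | bbababaa
  | abbbacab => abbbab
  | aaaacccb => aaaaccb => aaaacb
  | cabcabac => bcabac => bbac

ca->; cc->c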